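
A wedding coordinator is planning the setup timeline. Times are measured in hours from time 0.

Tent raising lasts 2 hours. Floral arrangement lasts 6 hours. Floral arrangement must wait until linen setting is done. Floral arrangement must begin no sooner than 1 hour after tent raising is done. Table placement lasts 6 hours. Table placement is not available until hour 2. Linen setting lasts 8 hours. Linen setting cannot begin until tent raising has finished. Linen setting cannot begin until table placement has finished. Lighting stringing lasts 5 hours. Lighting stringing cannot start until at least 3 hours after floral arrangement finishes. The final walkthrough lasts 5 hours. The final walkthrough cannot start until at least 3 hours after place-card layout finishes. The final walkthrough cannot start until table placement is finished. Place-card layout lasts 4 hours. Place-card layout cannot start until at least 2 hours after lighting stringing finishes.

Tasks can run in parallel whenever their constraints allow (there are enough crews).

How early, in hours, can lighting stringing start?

25

Table placement waits on its own release at hour 2, so it starts at hour 2 and finishes at 2 + 6 = hour 8.
Nothing blocks tent raising, so it runs from hour 0 to hour 2.
For linen setting: tent raising (finishes hour 2); table placement (finishes hour 8). Taking the maximum gives a start of hour 8, and it finishes at 8 + 8 = hour 16.
Floral arrangement cannot start until linen setting (finishes hour 16); tent raising (finishes hour 2, plus 1-hour gap → hour 3). The controlling bound is hour 16, so floral arrangement finishes at 16 + 6 = hour 22.
Lighting stringing waits on floral arrangement (finishes hour 22, plus 3-hour gap → hour 25), so the earliest it can start is hour 25.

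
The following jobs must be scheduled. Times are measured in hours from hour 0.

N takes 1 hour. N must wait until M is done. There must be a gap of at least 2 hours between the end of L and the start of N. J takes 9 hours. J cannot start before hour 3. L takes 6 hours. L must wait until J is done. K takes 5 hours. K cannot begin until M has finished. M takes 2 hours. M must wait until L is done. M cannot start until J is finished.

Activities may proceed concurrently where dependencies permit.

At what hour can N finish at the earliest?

21

After its own release at hour 3, J can start at hour 3 and finishes at hour 12.
L waits on J (finishes hour 12), so it starts at hour 12 and finishes at 12 + 6 = hour 18.
M needs all of L (finishes hour 18); J (finishes hour 12). That puts its earliest start at hour 18; it finishes at 18 + 2 = hour 20.
N has to wait for M (finishes hour 20); L (finishes hour 18, plus 2-hour gap → hour 20). The latest of these is hour 20, so N runs hour 20 to 20 + 1 = hour 21.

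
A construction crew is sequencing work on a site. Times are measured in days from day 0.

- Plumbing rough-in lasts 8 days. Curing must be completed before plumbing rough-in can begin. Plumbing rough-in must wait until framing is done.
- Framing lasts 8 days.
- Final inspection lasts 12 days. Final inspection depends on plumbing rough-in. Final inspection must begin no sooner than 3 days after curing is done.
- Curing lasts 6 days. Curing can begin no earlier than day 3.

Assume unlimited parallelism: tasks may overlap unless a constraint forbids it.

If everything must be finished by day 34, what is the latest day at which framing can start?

6

Final inspection has no dependents, so it just needs to finish by day 34. Starting by 34 − 12 = day 22 achieves that.
Plumbing rough-in has to be done before final inspection (must start by day 22). That means finishing by day 22, i.e. starting by 22 − 8 = day 14.
Framing feeds into plumbing rough-in (must start by day 14); so framing must finish by day 14 and therefore start by day 6.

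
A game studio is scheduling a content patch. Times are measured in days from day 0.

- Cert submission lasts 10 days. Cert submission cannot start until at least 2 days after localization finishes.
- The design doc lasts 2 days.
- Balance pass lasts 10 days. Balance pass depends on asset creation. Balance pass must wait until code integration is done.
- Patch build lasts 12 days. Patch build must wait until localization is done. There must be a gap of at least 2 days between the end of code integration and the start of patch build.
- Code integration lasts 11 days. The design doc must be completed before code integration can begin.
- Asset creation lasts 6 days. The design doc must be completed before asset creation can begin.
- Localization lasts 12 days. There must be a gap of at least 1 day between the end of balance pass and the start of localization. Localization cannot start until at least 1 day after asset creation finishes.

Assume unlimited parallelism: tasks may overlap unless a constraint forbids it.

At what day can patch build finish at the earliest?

48

The design doc has no prerequisites, so it starts at day 0 and finishes at day 2.
Code integration waits on the design doc (finishes day 2), so it starts at day 2 and finishes at 2 + 11 = day 13.
After the design doc (finishes day 2), asset creation can start at day 2 and finishes at day 8.
Balance pass cannot start until asset creation (finishes day 8); code integration (finishes day 13). The controlling bound is day 13, so balance pass finishes at 13 + 10 = day 23.
Localization has to wait for balance pass (finishes day 23, plus 1-day gap → day 24); asset creation (finishes day 8, plus 1-day gap → day 9). The latest of these is day 24, so localization runs day 24 to 24 + 12 = day 36.
Patch build has to wait for localization (finishes day 36); code integration (finishes day 13, plus 2-day gap → day 15). The latest of these is day 36, so patch build runs day 36 to 36 + 12 = day 48.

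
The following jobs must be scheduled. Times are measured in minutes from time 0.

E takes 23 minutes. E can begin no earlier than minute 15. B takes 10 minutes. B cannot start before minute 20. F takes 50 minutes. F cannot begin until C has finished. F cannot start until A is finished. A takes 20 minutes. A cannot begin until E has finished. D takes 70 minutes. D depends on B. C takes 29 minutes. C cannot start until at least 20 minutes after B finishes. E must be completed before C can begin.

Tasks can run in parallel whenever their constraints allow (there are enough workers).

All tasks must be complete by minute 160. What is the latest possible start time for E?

58

Nothing follows F; the deadline of minute 160 is its only limit. It must start by 160 − 50 = minute 110.
Since F (must start by minute 110) depends on it, C must finish by minute 110. Backing off its 29-minute duration gives a latest start of minute 81.
A has to be done before F (must start by minute 110). That means finishing by minute 110, i.e. starting by 110 − 20 = minute 90.
E has several dependents: A (must start by minute 90); C (must start by minute 81). The earliest of those limits is minute 81, so E must start by 81 − 23 = minute 58.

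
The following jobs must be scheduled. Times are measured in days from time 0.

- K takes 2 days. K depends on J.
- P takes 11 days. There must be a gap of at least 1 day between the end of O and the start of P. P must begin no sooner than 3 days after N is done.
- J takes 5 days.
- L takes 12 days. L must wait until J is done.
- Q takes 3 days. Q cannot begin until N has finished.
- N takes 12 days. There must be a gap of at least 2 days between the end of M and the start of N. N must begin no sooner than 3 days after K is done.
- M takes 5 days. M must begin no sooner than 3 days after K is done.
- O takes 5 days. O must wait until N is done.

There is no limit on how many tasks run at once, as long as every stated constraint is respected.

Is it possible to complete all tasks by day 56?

Yes

J has no prerequisites, so it starts at day 0 and finishes at day 5.
L cannot begin until J (finishes day 5). It runs from day 5 to 5 + 12 = day 17.
After J (finishes day 5), K can start at day 5 and finishes at day 7.
M cannot begin until K (finishes day 7, plus 3-day gap → day 10). It runs from day 10 to 10 + 5 = day 15.
N cannot start until M (finishes day 15, plus 2-day gap → day 17); K (finishes day 7, plus 3-day gap → day 10). The controlling bound is day 17, so N finishes at 17 + 12 = day 29.
Q waits on N (finishes day 29), so it starts at day 29 and finishes at 29 + 3 = day 32.
After N (finishes day 29), O can start at day 29 and finishes at day 34.
P needs all of O (finishes day 34, plus 1-day gap → day 35); N (finishes day 29, plus 3-day gap → day 32). That puts its earliest start at day 35; it finishes at 35 + 11 = day 46.
Every task is finished by day 46, which is no later than the deadline of 56, so the schedule is feasible.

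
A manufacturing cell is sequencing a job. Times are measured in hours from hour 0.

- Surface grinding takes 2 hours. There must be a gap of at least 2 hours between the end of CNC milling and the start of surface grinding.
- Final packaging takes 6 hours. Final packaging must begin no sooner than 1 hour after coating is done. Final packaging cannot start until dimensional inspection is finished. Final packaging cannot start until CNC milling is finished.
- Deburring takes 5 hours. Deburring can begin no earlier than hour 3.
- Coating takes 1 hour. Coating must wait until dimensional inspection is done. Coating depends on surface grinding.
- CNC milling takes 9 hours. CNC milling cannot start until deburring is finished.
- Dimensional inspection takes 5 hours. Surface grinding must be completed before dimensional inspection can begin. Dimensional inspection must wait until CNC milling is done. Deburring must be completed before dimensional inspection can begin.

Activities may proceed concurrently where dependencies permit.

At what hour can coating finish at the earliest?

27

Deburring waits on its own release at hour 3, so it starts at hour 3 and finishes at 3 + 5 = hour 8.
CNC milling cannot begin until deburring (finishes hour 8). It runs from hour 8 to 8 + 9 = hour 17.
After CNC milling (finishes hour 17, plus 2-hour gap → hour 19), surface grinding can start at hour 19 and finishes at hour 21.
Dimensional inspection has to wait for surface grinding (finishes hour 21); CNC milling (finishes hour 17); deburring (finishes hour 8). The latest of these is hour 21, so dimensional inspection runs hour 21 to 21 + 5 = hour 26.
Coating needs all of dimensional inspection (finishes hour 26); surface grinding (finishes hour 21). That puts its earliest start at hour 26; it finishes at 26 + 1 = hour 27.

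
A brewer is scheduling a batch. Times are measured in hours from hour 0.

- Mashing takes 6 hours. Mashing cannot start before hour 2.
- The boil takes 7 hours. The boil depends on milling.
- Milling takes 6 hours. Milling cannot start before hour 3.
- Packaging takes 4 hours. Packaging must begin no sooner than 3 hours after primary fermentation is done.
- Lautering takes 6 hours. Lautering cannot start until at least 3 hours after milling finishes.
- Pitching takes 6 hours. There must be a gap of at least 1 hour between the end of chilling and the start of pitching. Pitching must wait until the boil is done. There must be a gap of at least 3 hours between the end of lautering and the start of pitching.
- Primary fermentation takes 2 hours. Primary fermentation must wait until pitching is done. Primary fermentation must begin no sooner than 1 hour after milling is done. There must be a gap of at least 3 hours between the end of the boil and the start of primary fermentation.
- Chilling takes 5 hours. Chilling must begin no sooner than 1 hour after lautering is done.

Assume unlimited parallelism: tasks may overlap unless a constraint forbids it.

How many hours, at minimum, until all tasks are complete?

Mashing cannot begin until its own release at hour 2. It runs from hour 2 to 2 + 6 = hour 8.
After its own release at hour 3, milling can start at hour 3 and finishes at hour 9.
The boil waits on milling (finishes hour 9), so it starts at hour 9 and finishes at 9 + 7 = hour 16.
Lautering waits on milling (finishes hour 9, plus 3-hour gap → hour 12), so it starts at hour 12 and finishes at 12 + 6 = hour 18.
Chilling cannot begin until lautering (finishes hour 18, plus 1-hour gap → hour 19). It runs from hour 19 to 19 + 5 = hour 24.
For pitching: chilling (finishes hour 24, plus 1-hour gap → hour 25); the boil (finishes hour 16); lautering (finishes hour 18, plus 3-hour gap → hour 21). Taking the maximum gives a start of hour 25, and it finishes at 25 + 6 = hour 31.
For primary fermentation: pitching (finishes hour 31); milling (finishes hour 9, plus 1-hour gap → hour 10); the boil (finishes hour 16, plus 3-hour gap → hour 19). Taking the maximum gives a start of hour 31, and it finishes at 31 + 2 = hour 33.
Packaging cannot begin until primary fermentation (finishes hour 33, plus 3-hour gap → hour 36). It runs from hour 36 to 36 + 4 = hour 40.
All tasks are finished once the last one completes. Finish times: Milling at 9, Mashing at 8, Lautering at 18, The boil at 16, Chilling at 24, Pitching at 31, Primary fermentation at 33, Packaging at 40. The latest is hour 40.

40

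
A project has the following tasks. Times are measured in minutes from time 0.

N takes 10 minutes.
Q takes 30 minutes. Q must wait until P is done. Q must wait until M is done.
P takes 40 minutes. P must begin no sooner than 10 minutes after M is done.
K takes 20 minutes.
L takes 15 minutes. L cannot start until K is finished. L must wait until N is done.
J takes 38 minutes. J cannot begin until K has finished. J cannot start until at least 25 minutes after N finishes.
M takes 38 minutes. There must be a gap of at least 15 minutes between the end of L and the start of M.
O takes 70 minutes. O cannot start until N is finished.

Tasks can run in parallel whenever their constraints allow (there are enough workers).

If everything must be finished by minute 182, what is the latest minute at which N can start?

Nothing follows J; the deadline of minute 182 is its only limit. It must start by 182 − 38 = minute 144.
Q has no dependents, so it just needs to finish by minute 182. Starting by 182 − 30 = minute 152 achieves that.
Since Q (must start by minute 152) depends on it, P must finish by minute 152. Backing off its 40-minute duration gives a latest start of minute 112.
M has several dependents: P (must start by minute 112, minus 10-minute gap → minute 102); Q (must start by minute 152). The earliest of those limits is minute 102, so M must start by 102 − 38 = minute 64.
Since M (must start by minute 64, minus 15-minute gap → minute 49) depends on it, L must finish by minute 49. Backing off its 15-minute duration gives a latest start of minute 34.
To finish by minute 182, O (duration 70) must start no later than minute 112.
For N: J (must start by minute 144, minus 25-minute gap → minute 119); L (must start by minute 34); O (must start by minute 112). The most restrictive is minute 34; with a 10-minute duration, N must start by minute 24.

24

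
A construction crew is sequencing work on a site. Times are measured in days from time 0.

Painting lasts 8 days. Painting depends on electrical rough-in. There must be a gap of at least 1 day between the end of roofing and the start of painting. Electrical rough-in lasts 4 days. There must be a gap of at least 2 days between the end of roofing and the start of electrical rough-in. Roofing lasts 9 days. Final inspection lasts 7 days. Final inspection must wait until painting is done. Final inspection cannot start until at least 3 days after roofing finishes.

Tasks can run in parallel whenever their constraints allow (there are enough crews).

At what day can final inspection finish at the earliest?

30

Nothing blocks roofing, so it runs from day 0 to day 9.
Electrical rough-in waits on roofing (finishes day 9, plus 2-day gap → day 11), so it starts at day 11 and finishes at 11 + 4 = day 15.
For painting: electrical rough-in (finishes day 15); roofing (finishes day 9, plus 1-day gap → day 10). Taking the maximum gives a start of day 15, and it finishes at 15 + 8 = day 23.
Final inspection cannot start until painting (finishes day 23); roofing (finishes day 9, plus 3-day gap → day 12). The controlling bound is day 23, so final inspection finishes at 23 + 7 = day 30.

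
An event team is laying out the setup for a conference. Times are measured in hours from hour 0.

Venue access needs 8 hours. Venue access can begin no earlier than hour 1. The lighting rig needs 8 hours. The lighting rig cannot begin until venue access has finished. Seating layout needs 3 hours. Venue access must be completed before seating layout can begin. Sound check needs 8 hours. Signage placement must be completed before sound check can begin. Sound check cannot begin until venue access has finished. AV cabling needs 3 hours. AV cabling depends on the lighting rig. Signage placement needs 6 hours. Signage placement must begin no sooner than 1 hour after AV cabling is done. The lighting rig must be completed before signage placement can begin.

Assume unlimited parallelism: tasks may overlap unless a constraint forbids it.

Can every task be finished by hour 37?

Venue access waits on its own release at hour 1, so it starts at hour 1 and finishes at 1 + 8 = hour 9.
Seating layout cannot begin until venue access (finishes hour 9). It runs from hour 9 to 9 + 3 = hour 12.
The lighting rig waits on venue access (finishes hour 9), so it starts at hour 9 and finishes at 9 + 8 = hour 17.
AV cabling waits on the lighting rig (finishes hour 17), so it starts at hour 17 and finishes at 17 + 3 = hour 20.
Signage placement cannot start until AV cabling (finishes hour 20, plus 1-hour gap → hour 21); the lighting rig (finishes hour 17). The controlling bound is hour 21, so signage placement finishes at 21 + 6 = hour 27.
Sound check has to wait for signage placement (finishes hour 27); venue access (finishes hour 9). The latest of these is hour 27, so sound check runs hour 27 to 27 + 8 = hour 35.
Every task is finished by hour 35, which is no later than the deadline of 37, so the schedule is feasible.

Yes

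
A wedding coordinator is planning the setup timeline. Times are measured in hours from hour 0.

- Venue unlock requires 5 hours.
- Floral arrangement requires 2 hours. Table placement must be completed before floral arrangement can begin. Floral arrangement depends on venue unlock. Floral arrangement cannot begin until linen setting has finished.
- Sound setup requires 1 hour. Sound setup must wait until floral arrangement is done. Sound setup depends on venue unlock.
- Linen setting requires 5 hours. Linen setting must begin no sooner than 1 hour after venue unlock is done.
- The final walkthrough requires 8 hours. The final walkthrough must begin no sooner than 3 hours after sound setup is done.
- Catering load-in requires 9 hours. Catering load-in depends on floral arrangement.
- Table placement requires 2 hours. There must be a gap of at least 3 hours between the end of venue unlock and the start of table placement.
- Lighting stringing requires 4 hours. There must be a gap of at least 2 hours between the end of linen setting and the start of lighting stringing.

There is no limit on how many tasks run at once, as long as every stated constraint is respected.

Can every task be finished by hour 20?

No

Nothing blocks venue unlock, so it runs from hour 0 to hour 5.
After venue unlock (finishes hour 5, plus 1-hour gap → hour 6), linen setting can start at hour 6 and finishes at hour 11.
Lighting stringing cannot begin until linen setting (finishes hour 11, plus 2-hour gap → hour 13). It runs from hour 13 to 13 + 4 = hour 17.
Table placement cannot begin until venue unlock (finishes hour 5, plus 3-hour gap → hour 8). It runs from hour 8 to 8 + 2 = hour 10.
Floral arrangement has to wait for table placement (finishes hour 10); venue unlock (finishes hour 5); linen setting (finishes hour 11). The latest of these is hour 11, so floral arrangement runs hour 11 to 11 + 2 = hour 13.
Catering load-in cannot begin until floral arrangement (finishes hour 13). It runs from hour 13 to 13 + 9 = hour 22.
Sound setup needs all of floral arrangement (finishes hour 13); venue unlock (finishes hour 5). That puts its earliest start at hour 13; it finishes at 13 + 1 = hour 14.
After sound setup (finishes hour 14, plus 3-hour gap → hour 17), the final walkthrough can start at hour 17 and finishes at hour 25.
The earliest everything can be done is hour 25, which is after the deadline of 20, so it is not possible.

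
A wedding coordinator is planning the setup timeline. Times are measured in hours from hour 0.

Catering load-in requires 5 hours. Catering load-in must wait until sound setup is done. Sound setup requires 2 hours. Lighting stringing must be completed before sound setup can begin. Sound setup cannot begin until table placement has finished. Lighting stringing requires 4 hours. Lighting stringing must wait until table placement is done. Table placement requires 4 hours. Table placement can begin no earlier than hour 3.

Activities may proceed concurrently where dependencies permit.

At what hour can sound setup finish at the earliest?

13

After its own release at hour 3, table placement can start at hour 3 and finishes at hour 7.
After table placement (finishes hour 7), lighting stringing can start at hour 7 and finishes at hour 11.
Sound setup cannot start until lighting stringing (finishes hour 11); table placement (finishes hour 7). The controlling bound is hour 11, so sound setup finishes at 11 + 2 = hour 13.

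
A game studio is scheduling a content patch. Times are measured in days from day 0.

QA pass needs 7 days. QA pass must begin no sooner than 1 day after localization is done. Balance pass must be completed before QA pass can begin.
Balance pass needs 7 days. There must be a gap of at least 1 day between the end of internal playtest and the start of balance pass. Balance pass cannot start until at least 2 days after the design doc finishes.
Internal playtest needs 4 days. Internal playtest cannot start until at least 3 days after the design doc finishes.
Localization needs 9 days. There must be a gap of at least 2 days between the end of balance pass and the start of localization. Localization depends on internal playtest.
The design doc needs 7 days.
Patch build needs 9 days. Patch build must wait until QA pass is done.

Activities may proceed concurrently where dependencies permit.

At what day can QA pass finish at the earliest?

Nothing blocks the design doc, so it runs from day 0 to day 7.
Internal playtest cannot begin until the design doc (finishes day 7, plus 3-day gap → day 10). It runs from day 10 to 10 + 4 = day 14.
Balance pass cannot start until internal playtest (finishes day 14, plus 1-day gap → day 15); the design doc (finishes day 7, plus 2-day gap → day 9). The controlling bound is day 15, so balance pass finishes at 15 + 7 = day 22.
For localization: balance pass (finishes day 22, plus 2-day gap → day 24); internal playtest (finishes day 14). Taking the maximum gives a start of day 24, and it finishes at 24 + 9 = day 33.
QA pass needs all of localization (finishes day 33, plus 1-day gap → day 34); balance pass (finishes day 22). That puts its earliest start at day 34; it finishes at 34 + 7 = day 41.

41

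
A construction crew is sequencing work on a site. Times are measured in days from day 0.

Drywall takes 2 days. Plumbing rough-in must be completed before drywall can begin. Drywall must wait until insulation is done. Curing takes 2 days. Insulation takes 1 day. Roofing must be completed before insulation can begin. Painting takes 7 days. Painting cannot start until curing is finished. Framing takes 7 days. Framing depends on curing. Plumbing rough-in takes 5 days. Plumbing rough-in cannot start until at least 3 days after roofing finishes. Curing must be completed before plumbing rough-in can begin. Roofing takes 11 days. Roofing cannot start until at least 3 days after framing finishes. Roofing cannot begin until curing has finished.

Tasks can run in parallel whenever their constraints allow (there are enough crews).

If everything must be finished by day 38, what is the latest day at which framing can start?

Drywall has no dependents, so it just needs to finish by day 38. Starting by 38 − 2 = day 36 achieves that.
Since drywall (must start by day 36) depends on it, plumbing rough-in must finish by day 36. Backing off its 5-day duration gives a latest start of day 31.
Insulation has to be done before drywall (must start by day 36). That means finishing by day 36, i.e. starting by 36 − 1 = day 35.
For roofing: plumbing rough-in (must start by day 31, minus 3-day gap → day 28); insulation (must start by day 35). The most restrictive is day 28; with an 11-day duration, roofing must start by day 17.
Framing has to be done before roofing (must start by day 17, minus 3-day gap → day 14). That means finishing by day 14, i.e. starting by 14 − 7 = day 7.

7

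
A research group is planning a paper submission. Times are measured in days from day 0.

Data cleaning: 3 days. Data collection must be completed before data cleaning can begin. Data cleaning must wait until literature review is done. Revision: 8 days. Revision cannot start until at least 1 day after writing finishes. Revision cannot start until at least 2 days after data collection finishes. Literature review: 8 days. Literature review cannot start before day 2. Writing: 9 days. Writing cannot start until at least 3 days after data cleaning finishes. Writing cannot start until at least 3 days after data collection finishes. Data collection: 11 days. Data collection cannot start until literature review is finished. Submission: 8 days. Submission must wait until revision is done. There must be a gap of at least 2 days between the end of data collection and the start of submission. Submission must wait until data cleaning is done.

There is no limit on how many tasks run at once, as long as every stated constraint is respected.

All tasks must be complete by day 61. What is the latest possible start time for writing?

Submission has no dependents, so it just needs to finish by day 61. Starting by 61 − 8 = day 53 achieves that.
Since submission (must start by day 53) depends on it, revision must finish by day 53. Backing off its 8-day duration gives a latest start of day 45.
Since revision (must start by day 45, minus 1-day gap → day 44) depends on it, writing must finish by day 44. Backing off its 9-day duration gives a latest start of day 35.

35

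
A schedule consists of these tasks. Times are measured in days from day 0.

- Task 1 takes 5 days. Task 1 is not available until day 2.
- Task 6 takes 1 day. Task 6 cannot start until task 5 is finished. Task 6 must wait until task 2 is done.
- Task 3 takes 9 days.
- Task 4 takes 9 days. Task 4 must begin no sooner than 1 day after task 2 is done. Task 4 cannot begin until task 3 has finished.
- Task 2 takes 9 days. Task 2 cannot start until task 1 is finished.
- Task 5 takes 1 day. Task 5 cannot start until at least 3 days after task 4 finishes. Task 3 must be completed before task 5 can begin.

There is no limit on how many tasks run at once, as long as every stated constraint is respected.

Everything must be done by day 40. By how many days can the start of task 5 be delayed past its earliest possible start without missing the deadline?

9

Task 3 can start immediately at day 0; it finishes at day 9.
Task 1 cannot begin until its own release at day 2. It runs from day 2 to 2 + 5 = day 7.
Task 2 waits on task 1 (finishes day 7), so it starts at day 7 and finishes at 7 + 9 = day 16.
Task 4 needs all of task 2 (finishes day 16, plus 1-day gap → day 17); task 3 (finishes day 9). That puts its earliest start at day 17; it finishes at 17 + 9 = day 26.
Task 5 has to wait for task 4 (finishes day 26, plus 3-day gap → day 29); task 3 (finishes day 9). The latest of these is day 29, so task 5 runs day 29 to 29 + 1 = day 30.

Working backward from the deadline:
Task 6 must finish by day 40; it takes 1 day, so it must start by 40 − 1 = day 39.
Task 5 feeds into task 6 (must start by day 39); so task 5 must finish by day 39 and therefore start by day 38.
So task 5 can start as early as day 29 and as late as day 38, giving 38 − 29 = 9 days of slack.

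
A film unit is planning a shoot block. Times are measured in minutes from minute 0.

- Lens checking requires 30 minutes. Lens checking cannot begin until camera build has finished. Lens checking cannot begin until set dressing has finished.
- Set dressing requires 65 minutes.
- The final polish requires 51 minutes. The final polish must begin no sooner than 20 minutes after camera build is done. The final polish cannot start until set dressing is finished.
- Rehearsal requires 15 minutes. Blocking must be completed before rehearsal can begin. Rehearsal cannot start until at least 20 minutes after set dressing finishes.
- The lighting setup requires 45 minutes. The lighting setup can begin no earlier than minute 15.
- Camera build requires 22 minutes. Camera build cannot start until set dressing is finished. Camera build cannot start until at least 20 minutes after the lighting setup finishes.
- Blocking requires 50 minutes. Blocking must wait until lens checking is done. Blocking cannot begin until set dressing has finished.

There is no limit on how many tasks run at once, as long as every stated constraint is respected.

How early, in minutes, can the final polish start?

122

The lighting setup cannot begin until its own release at minute 15. It runs from minute 15 to 15 + 45 = minute 60.
Set dressing has no prerequisites, so it starts at minute 0 and finishes at minute 65.
For camera build: set dressing (finishes minute 65); the lighting setup (finishes minute 60, plus 20-minute gap → minute 80). Taking the maximum gives a start of minute 80, and it finishes at 80 + 22 = minute 102.
The final polish waits on camera build (finishes minute 102, plus 20-minute gap → minute 122); set dressing (finishes minute 65). The latest of these is minute 122, which is the earliest the final polish can start.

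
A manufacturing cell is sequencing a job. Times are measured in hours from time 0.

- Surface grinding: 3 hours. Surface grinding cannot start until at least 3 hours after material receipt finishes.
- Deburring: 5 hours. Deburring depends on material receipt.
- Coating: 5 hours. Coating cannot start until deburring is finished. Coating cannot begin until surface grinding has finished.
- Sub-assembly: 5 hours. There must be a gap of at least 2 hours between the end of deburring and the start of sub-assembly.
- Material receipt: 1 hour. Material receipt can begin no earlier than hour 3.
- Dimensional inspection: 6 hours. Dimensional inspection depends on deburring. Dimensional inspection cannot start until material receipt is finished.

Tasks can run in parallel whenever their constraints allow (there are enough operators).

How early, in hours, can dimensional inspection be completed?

15

After its own release at hour 3, material receipt can start at hour 3 and finishes at hour 4.
After material receipt (finishes hour 4), deburring can start at hour 4 and finishes at hour 9.
Dimensional inspection needs all of deburring (finishes hour 9); material receipt (finishes hour 4). That puts its earliest start at hour 9; it finishes at 9 + 6 = hour 15.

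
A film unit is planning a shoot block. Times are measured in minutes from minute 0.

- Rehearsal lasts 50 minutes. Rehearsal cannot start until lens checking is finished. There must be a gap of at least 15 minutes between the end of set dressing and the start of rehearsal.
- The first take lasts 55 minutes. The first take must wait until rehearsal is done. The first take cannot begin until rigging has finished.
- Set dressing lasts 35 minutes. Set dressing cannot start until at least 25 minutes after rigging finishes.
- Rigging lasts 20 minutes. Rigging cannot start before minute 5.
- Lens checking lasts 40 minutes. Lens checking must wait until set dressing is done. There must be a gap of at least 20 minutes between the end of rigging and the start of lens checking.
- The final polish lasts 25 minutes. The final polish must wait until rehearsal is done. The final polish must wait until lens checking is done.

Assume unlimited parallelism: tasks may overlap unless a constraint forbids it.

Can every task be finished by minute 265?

Yes

Rigging cannot begin until its own release at minute 5. It runs from minute 5 to 5 + 20 = minute 25.
After rigging (finishes minute 25, plus 25-minute gap → minute 50), set dressing can start at minute 50 and finishes at minute 85.
Lens checking needs all of set dressing (finishes minute 85); rigging (finishes minute 25, plus 20-minute gap → minute 45). That puts its earliest start at minute 85; it finishes at 85 + 40 = minute 125.
Rehearsal cannot start until lens checking (finishes minute 125); set dressing (finishes minute 85, plus 15-minute gap → minute 100). The controlling bound is minute 125, so rehearsal finishes at 125 + 50 = minute 175.
The first take needs all of rehearsal (finishes minute 175); rigging (finishes minute 25). That puts its earliest start at minute 175; it finishes at 175 + 55 = minute 230.
The final polish needs all of rehearsal (finishes minute 175); lens checking (finishes minute 125). That puts its earliest start at minute 175; it finishes at 175 + 25 = minute 200.
Every task is finished by minute 230, which is no later than the deadline of 265, so the schedule is feasible.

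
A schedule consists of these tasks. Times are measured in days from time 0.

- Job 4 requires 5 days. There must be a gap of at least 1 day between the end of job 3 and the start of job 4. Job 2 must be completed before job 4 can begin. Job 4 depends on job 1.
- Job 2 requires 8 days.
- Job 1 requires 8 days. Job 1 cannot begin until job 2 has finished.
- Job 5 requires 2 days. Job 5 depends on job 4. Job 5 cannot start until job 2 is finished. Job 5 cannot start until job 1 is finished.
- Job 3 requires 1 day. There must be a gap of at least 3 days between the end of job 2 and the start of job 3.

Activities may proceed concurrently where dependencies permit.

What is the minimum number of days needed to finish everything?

Job 2 can start immediately at day 0; it finishes at day 8.
Job 3 waits on job 2 (finishes day 8, plus 3-day gap → day 11), so it starts at day 11 and finishes at 11 + 1 = day 12.
After job 2 (finishes day 8), job 1 can start at day 8 and finishes at day 16.
Job 4 needs all of job 3 (finishes day 12, plus 1-day gap → day 13); job 2 (finishes day 8); job 1 (finishes day 16). That puts its earliest start at day 16; it finishes at 16 + 5 = day 21.
Job 5 has to wait for job 4 (finishes day 21); job 2 (finishes day 8); job 1 (finishes day 16). The latest of these is day 21, so job 5 runs day 21 to 21 + 2 = day 23.
All tasks are finished once the last one completes. Finish times: Job 1 at 16, Job 2 at 8, Job 3 at 12, Job 4 at 21, Job 5 at 23. The latest is day 23.

23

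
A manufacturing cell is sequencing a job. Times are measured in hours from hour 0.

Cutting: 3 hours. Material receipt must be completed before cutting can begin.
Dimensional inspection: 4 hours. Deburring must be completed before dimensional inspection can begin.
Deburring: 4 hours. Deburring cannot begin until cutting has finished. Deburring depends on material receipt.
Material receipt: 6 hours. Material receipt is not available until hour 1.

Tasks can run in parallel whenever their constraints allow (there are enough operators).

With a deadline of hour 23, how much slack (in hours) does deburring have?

5

Material receipt waits on its own release at hour 1, so it starts at hour 1 and finishes at 1 + 6 = hour 7.
Cutting cannot begin until material receipt (finishes hour 7). It runs from hour 7 to 7 + 3 = hour 10.
For deburring: cutting (finishes hour 10); material receipt (finishes hour 7). Taking the maximum gives a start of hour 10, and it finishes at 10 + 4 = hour 14.

Working backward from the deadline:
Dimensional inspection has no dependents, so it just needs to finish by hour 23. Starting by 23 − 4 = hour 19 achieves that.
Deburring must finish before dimensional inspection (must start by hour 19). With a 4-hour duration, deburring must start by 19 − 4 = hour 15.
So deburring can start as early as hour 10 and as late as hour 15, giving 15 − 10 = 5 hours of slack.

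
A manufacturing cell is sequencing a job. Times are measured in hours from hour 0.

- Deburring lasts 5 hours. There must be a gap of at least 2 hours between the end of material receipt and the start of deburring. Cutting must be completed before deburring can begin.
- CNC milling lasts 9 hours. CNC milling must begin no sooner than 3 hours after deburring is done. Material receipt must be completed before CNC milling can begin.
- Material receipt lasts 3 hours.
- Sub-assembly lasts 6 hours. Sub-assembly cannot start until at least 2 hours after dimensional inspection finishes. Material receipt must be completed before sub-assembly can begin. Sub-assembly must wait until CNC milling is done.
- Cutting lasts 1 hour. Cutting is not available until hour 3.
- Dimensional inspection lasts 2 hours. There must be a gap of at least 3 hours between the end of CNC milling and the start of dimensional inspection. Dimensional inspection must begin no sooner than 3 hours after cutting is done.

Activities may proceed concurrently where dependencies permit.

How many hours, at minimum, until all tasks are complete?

Cutting waits on its own release at hour 3, so it starts at hour 3 and finishes at 3 + 1 = hour 4.
Material receipt can start immediately at hour 0; it finishes at hour 3.
Deburring has to wait for material receipt (finishes hour 3, plus 2-hour gap → hour 5); cutting (finishes hour 4). The latest of these is hour 5, so deburring runs hour 5 to 5 + 5 = hour 10.
CNC milling cannot start until deburring (finishes hour 10, plus 3-hour gap → hour 13); material receipt (finishes hour 3). The controlling bound is hour 13, so CNC milling finishes at 13 + 9 = hour 22.
For dimensional inspection: CNC milling (finishes hour 22, plus 3-hour gap → hour 25); cutting (finishes hour 4, plus 3-hour gap → hour 7). Taking the maximum gives a start of hour 25, and it finishes at 25 + 2 = hour 27.
Sub-assembly cannot start until dimensional inspection (finishes hour 27, plus 2-hour gap → hour 29); material receipt (finishes hour 3); CNC milling (finishes hour 22). The controlling bound is hour 29, so sub-assembly finishes at 29 + 6 = hour 35.
All tasks are finished once the last one completes. Finish times: Material receipt at 3, Cutting at 4, Deburring at 10, CNC milling at 22, Dimensional inspection at 27, Sub-assembly at 35. The latest is hour 35.

35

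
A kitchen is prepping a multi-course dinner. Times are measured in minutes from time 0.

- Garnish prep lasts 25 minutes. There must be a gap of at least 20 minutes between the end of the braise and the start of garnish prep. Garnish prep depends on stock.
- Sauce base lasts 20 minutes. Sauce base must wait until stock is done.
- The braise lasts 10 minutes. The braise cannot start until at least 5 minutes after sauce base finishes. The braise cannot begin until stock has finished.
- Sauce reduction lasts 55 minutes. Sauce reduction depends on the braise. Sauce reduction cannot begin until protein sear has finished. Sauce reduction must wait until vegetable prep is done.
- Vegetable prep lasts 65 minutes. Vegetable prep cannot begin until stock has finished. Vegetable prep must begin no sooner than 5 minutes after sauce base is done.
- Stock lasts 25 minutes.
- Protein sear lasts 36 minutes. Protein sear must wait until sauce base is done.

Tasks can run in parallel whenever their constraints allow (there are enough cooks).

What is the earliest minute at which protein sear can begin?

45

Stock has no prerequisites, so it starts at minute 0 and finishes at minute 25.
Sauce base waits on stock (finishes minute 25), so it starts at minute 25 and finishes at 25 + 20 = minute 45.
Protein sear waits on sauce base (finishes minute 45), so the earliest it can start is minute 45.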